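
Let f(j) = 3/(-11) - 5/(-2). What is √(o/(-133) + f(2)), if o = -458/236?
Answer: √16703288987/86317 ≈ 1.4973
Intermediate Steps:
f(j) = 49/22 (f(j) = 3*(-1/11) - 5*(-½) = -3/11 + 5/2 = 49/22)
o = -229/118 (o = -458*1/236 = -229/118 ≈ -1.9407)
√(o/(-133) + f(2)) = √(-229/118/(-133) + 49/22) = √(-229/118*(-1/133) + 49/22) = √(229/15694 + 49/22) = √(193511/86317) = √16703288987/86317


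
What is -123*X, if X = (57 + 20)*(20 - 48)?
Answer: 265188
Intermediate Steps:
X = -2156 (X = 77*(-28) = -2156)
-123*X = -123*(-2156) = 265188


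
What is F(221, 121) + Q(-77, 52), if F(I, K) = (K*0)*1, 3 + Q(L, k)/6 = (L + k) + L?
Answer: -630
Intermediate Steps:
Q(L, k) = -18 + 6*k + 12*L (Q(L, k) = -18 + 6*((L + k) + L) = -18 + 6*(k + 2*L) = -18 + (6*k + 12*L) = -18 + 6*k + 12*L)
F(I, K) = 0 (F(I, K) = 0*1 = 0)
F(221, 121) + Q(-77, 52) = 0 + (-18 + 6*52 + 12*(-77)) = 0 + (-18 + 312 - 924) = 0 - 630 = -630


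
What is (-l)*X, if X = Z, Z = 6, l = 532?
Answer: -3192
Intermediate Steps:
X = 6
(-l)*X = -1*532*6 = -532*6 = -3192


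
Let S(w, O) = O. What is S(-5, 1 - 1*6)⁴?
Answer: 625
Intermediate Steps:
S(-5, 1 - 1*6)⁴ = (1 - 1*6)⁴ = (1 - 6)⁴ = (-5)⁴ = 625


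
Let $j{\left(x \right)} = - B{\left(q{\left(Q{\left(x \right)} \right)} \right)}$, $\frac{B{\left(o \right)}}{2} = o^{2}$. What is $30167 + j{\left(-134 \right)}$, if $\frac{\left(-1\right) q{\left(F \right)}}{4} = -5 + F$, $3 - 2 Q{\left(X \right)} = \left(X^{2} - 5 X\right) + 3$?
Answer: $-2778373801$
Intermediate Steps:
$Q{\left(X \right)} = - \frac{X^{2}}{2} + \frac{5 X}{2}$ ($Q{\left(X \right)} = \frac{3}{2} - \frac{\left(X^{2} - 5 X\right) + 3}{2} = \frac{3}{2} - \frac{3 + X^{2} - 5 X}{2} = \frac{3}{2} - \left(\frac{3}{2} + \frac{X^{2}}{2} - \frac{5 X}{2}\right) = - \frac{X^{2}}{2} + \frac{5 X}{2}$)
$q{\left(F \right)} = 20 - 4 F$ ($q{\left(F \right)} = - 4 \left(-5 + F\right) = 20 - 4 F$)
$B{\left(o \right)} = 2 o^{2}$
$j{\left(x \right)} = - 2 \left(20 - 2 x \left(5 - x\right)\right)^{2}$ ($j{\left(x \right)} = - 2 \left(20 - 4 \frac{x \left(5 - x\right)}{2}\right)^{2} = - 2 \left(20 - 2 x \left(5 - x\right)\right)^{2}$)
$30167 + j{\left(-134 \right)} = 30167 - 8 \left(10 - 134 \left(-5 - 134\right)\right)^{2} = 30167 - 8 \left(10 - -18626\right)^{2} = 30167 - 8 \left(10 + 18626\right)^{2} = 30167 - 8 \cdot 18636^{2} = 30167 - 2778403968 = -2778373801$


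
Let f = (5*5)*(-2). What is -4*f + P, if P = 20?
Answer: 220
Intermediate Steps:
f = -50 (f = 25*(-2) = -50)
-4*f + P = -4*(-50) + 20 = 200 + 20 = 220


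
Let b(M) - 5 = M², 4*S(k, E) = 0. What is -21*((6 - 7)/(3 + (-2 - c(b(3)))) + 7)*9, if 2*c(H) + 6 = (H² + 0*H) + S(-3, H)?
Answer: -124551/94 ≈ -1325.0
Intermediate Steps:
S(k, E) = 0 (S(k, E) = (¼)*0 = 0)
b(M) = 5 + M²
c(H) = -3 + H²/2 (c(H) = -3 + ((H² + 0*H) + 0)/2 = -3 + ((H² + 0) + 0)/2 = -3 + (H² + 0)/2 = -3 + H²/2)
-21*((6 - 7)/(3 + (-2 - c(b(3)))) + 7)*9 = -21*((6 - 7)/(3 + (-2 - (-3 + (5 + 3²)²/2))) + 7)*9 = -21*(-1/(3 + (-2 - (-3 + (5 + 9)²/2))) + 7)*9 = -21*(-1/(3 + (-2 - (-3 + (½)*14²))) + 7)*9 = -21*(-1/(3 + (-2 - (-3 + (½)*196))) + 7)*9 = -21*(-1/(3 + (-2 - (-3 + 98))) + 7)*9 = -21*(-1/(3 + (-2 - 1*95)) + 7)*9 = -21*(-1/(3 + (-2 - 95)) + 7)*9 = -21*(-1/(3 - 97) + 7)*9 = -21*(-1/(-94) + 7)*9 = -21*(-1*(-1/94) + 7)*9 = -21*(1/94 + 7)*9 = -13839*9/94 = -21*5931/94 = -124551/94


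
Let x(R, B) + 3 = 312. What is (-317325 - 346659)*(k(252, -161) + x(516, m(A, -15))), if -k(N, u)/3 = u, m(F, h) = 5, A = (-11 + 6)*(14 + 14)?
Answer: -525875328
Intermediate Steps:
A = -140 (A = -5*28 = -140)
x(R, B) = 309 (x(R, B) = -3 + 312 = 309)
k(N, u) = -3*u
(-317325 - 346659)*(k(252, -161) + x(516, m(A, -15))) = (-317325 - 346659)*(-3*(-161) + 309) = -663984*(483 + 309) = -663984*792 = -525875328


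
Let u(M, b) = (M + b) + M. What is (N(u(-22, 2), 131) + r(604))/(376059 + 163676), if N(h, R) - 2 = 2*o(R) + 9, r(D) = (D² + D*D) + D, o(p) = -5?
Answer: 730237/539735 ≈ 1.3530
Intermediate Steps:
u(M, b) = b + 2*M
r(D) = D + 2*D² (r(D) = (D² + D²) + D = 2*D² + D = D + 2*D²)
N(h, R) = 1 (N(h, R) = 2 + (2*(-5) + 9) = 2 + (-10 + 9) = 2 - 1 = 1)
(N(u(-22, 2), 131) + r(604))/(376059 + 163676) = (1 + 604*(1 + 2*604))/(376059 + 163676) = (1 + 604*(1 + 1208))/539735 = (1 + 604*1209)*(1/539735) = (1 + 730236)*(1/539735) = 730237*(1/539735) = 730237/539735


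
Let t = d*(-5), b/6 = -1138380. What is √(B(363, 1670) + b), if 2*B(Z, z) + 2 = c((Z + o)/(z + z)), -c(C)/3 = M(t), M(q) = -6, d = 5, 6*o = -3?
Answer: 8*I*√106723 ≈ 2613.5*I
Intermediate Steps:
o = -½ (o = (⅙)*(-3) = -½ ≈ -0.50000)
b = -6830280 (b = 6*(-1138380) = -6830280)
t = -25 (t = 5*(-5) = -25)
c(C) = 18 (c(C) = -3*(-6) = 18)
B(Z, z) = 8 (B(Z, z) = -1 + (½)*18 = -1 + 9 = 8)
√(B(363, 1670) + b) = √(8 - 6830280) = √(-6830272) = 8*I*√106723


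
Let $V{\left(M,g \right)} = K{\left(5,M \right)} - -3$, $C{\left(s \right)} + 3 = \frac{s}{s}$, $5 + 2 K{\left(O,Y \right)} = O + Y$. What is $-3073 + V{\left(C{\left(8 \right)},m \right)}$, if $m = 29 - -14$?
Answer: $-3071$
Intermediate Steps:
$K{\left(O,Y \right)} = - \frac{5}{2} + \frac{O}{2} + \frac{Y}{2}$ ($K{\left(O,Y \right)} = - \frac{5}{2} + \frac{O + Y}{2} = - \frac{5}{2} + \left(\frac{O}{2} + \frac{Y}{2}\right) = - \frac{5}{2} + \frac{O}{2} + \frac{Y}{2}$)
$m = 43$ ($m = 29 + 14 = 43$)
$C{\left(s \right)} = -2$ ($C{\left(s \right)} = -3 + \frac{s}{s} = -3 + 1 = -2$)
$V{\left(M,g \right)} = 3 + \frac{M}{2}$ ($V{\left(M,g \right)} = \left(- \frac{5}{2} + \frac{1}{2} \cdot 5 + \frac{M}{2}\right) - -3 = \left(- \frac{5}{2} + \frac{5}{2} + \frac{M}{2}\right) + 3 = \frac{M}{2} + 3 = 3 + \frac{M}{2}$)
$-3073 + V{\left(C{\left(8 \right)},m \right)} = -3073 + \left(3 + \frac{1}{2} \left(-2\right)\right) = -3073 + \left(3 - 1\right) = -3073 + 2 = -3071$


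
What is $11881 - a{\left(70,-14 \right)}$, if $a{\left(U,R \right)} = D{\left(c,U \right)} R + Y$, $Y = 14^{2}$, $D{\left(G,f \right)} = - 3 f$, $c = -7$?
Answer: $8745$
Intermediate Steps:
$Y = 196$
$a{\left(U,R \right)} = 196 - 3 R U$ ($a{\left(U,R \right)} = - 3 U R + 196 = - 3 R U + 196 = 196 - 3 R U$)
$11881 - a{\left(70,-14 \right)} = 11881 - \left(196 - \left(-42\right) 70\right) = 11881 - \left(196 + 2940\right) = 11881 - 3136 = 8745$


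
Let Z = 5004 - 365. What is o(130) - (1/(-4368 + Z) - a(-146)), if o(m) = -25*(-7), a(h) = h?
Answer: 7858/271 ≈ 28.996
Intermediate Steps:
Z = 4639
o(m) = 175
o(130) - (1/(-4368 + Z) - a(-146)) = 175 - (1/(-4368 + 4639) - 1*(-146)) = 175 - (1/271 + 146) = 175 - 1*39567/271 = 175 - 39567/271 = 7858/271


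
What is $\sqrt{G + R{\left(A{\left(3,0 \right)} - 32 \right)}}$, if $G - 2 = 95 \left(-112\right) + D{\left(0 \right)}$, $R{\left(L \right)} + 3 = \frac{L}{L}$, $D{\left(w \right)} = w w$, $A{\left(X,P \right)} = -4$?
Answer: $4 i \sqrt{665} \approx 103.15 i$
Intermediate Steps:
$D{\left(w \right)} = w^{2}$
$R{\left(L \right)} = -2$ ($R{\left(L \right)} = -3 + \frac{L}{L} = -3 + 1 = -2$)
$G = -10638$ ($G = 2 + \left(95 \left(-112\right) + 0^{2}\right) = 2 + \left(-10640 + 0\right) = 2 - 10640 = -10638$)
$\sqrt{G + R{\left(A{\left(3,0 \right)} - 32 \right)}} = \sqrt{-10638 - 2} = \sqrt{-10640} = 4 i \sqrt{665}$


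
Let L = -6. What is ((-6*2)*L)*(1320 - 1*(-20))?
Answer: 96480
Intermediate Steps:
((-6*2)*L)*(1320 - 1*(-20)) = (-6*2*(-6))*(1320 - 1*(-20)) = (-12*(-6))*(1320 + 20) = 72*1340 = 96480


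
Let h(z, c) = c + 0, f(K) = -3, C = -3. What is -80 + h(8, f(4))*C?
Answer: -71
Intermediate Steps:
h(z, c) = c
-80 + h(8, f(4))*C = -80 - 3*(-3) = -80 + 9 = -71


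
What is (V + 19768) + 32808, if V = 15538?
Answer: 68114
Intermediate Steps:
(V + 19768) + 32808 = (15538 + 19768) + 32808 = 35306 + 32808 = 68114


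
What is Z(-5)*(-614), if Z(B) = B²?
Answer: -15350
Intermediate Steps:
Z(-5)*(-614) = (-5)²*(-614) = 25*(-614) = -15350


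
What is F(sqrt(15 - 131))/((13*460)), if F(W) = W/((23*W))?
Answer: 1/137540 ≈ 7.2706e-6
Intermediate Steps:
F(W) = 1/23 (F(W) = W*(1/(23*W)) = 1/23)
F(sqrt(15 - 131))/((13*460)) = 1/(23*((13*460))) = (1/23)/5980 = (1/23)*(1/5980) = 1/137540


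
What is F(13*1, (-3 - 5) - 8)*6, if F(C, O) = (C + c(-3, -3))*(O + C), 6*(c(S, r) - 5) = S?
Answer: -315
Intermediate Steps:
c(S, r) = 5 + S/6
F(C, O) = (9/2 + C)*(C + O) (F(C, O) = (C + (5 + (⅙)*(-3)))*(O + C) = (C + (5 - ½))*(C + O) = (C + 9/2)*(C + O) = (9/2 + C)*(C + O))
F(13*1, (-3 - 5) - 8)*6 = ((13*1)² + 9*(13*1)/2 + 9*((-3 - 5) - 8)/2 + (13*1)*((-3 - 5) - 8))*6 = (13² + (9/2)*13 + 9*(-8 - 8)/2 + 13*(-8 - 8))*6 = (169 + 117/2 + (9/2)*(-16) + 13*(-16))*6 = (169 + 117/2 - 72 - 208)*6 = -105/2*6 = -315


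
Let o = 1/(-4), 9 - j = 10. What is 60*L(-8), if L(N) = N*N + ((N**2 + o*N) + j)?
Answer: 7740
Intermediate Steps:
j = -1 (j = 9 - 1*10 = 9 - 10 = -1)
o = -1/4 ≈ -0.25000
L(N) = -1 + 2*N**2 - N/4 (L(N) = N*N + ((N**2 - N/4) - 1) = N**2 + (-1 + N**2 - N/4) = -1 + 2*N**2 - N/4)
60*L(-8) = 60*(-1 + 2*(-8)**2 - 1/4*(-8)) = 60*(-1 + 2*64 + 2) = 60*(-1 + 128 + 2) = 60*129 = 7740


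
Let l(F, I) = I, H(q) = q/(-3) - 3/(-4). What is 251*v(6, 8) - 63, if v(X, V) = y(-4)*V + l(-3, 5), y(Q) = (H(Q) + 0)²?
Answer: 178331/18 ≈ 9907.3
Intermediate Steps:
H(q) = ¾ - q/3 (H(q) = q*(-⅓) - 3*(-¼) = -q/3 + ¾ = ¾ - q/3)
y(Q) = (¾ - Q/3)² (y(Q) = ((¾ - Q/3) + 0)² = (¾ - Q/3)²)
v(X, V) = 5 + 625*V/144 (v(X, V) = ((-9 + 4*(-4))²/144)*V + 5 = ((-9 - 16)²/144)*V + 5 = ((1/144)*(-25)²)*V + 5 = ((1/144)*625)*V + 5 = 625*V/144 + 5 = 5 + 625*V/144)
251*v(6, 8) - 63 = 251*(5 + (625/144)*8) - 63 = 251*(5 + 625/18) - 63 = 251*(715/18) - 63 = 179465/18 - 63 = 178331/18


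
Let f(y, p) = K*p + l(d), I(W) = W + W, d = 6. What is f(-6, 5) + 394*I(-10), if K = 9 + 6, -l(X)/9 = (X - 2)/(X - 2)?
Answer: -7814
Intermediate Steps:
l(X) = -9 (l(X) = -9*(X - 2)/(X - 2) = -9*(-2 + X)/(-2 + X) = -9*1 = -9)
I(W) = 2*W
K = 15
f(y, p) = -9 + 15*p (f(y, p) = 15*p - 9 = -9 + 15*p)
f(-6, 5) + 394*I(-10) = (-9 + 15*5) + 394*(2*(-10)) = (-9 + 75) + 394*(-20) = 66 - 7880 = -7814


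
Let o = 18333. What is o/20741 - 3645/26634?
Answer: 19651437/26305514 ≈ 0.74705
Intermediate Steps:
o/20741 - 3645/26634 = 18333/20741 - 3645/26634 = 18333*(1/20741) - 3645*1/26634 = 2619/2963 - 1215/8878 = 19651437/26305514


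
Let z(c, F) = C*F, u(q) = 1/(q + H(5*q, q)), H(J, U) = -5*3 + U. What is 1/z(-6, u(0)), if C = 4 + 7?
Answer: -15/11 ≈ -1.3636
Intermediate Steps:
C = 11
H(J, U) = -15 + U
u(q) = 1/(-15 + 2*q) (u(q) = 1/(q + (-15 + q)) = 1/(-15 + 2*q))
z(c, F) = 11*F
1/z(-6, u(0)) = 1/(11/(-15 + 2*0)) = 1/(11/(-15 + 0)) = 1/(11/(-15)) = 1/(11*(-1/15)) = 1/(-11/15) = -15/11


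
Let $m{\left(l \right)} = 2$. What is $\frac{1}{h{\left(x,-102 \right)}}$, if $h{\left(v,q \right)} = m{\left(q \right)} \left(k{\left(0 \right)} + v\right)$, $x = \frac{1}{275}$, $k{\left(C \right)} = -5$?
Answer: $- \frac{275}{2748} \approx -0.10007$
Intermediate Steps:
$x = \frac{1}{275} \approx 0.0036364$
$h{\left(v,q \right)} = -10 + 2 v$ ($h{\left(v,q \right)} = 2 \left(-5 + v\right) = -10 + 2 v$)
$\frac{1}{h{\left(x,-102 \right)}} = \frac{1}{-10 + 2 \cdot \frac{1}{275}} = \frac{1}{-10 + \frac{2}{275}} = \frac{1}{- \frac{2748}{275}} = - \frac{275}{2748}$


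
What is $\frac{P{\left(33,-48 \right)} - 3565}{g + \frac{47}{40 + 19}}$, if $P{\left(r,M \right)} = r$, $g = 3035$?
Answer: $- \frac{52097}{44778} \approx -1.1635$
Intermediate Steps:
$\frac{P{\left(33,-48 \right)} - 3565}{g + \frac{47}{40 + 19}} = \frac{33 - 3565}{3035 + \frac{47}{40 + 19}} = - \frac{3532}{3035 + \frac{47}{59}} = - \frac{3532}{\frac{179112}{59}} = \left(-3532\right) \frac{59}{179112} = - \frac{52097}{44778}$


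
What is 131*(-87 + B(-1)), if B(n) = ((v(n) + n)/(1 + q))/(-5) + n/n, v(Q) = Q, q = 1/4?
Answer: -280602/25 ≈ -11224.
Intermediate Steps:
q = ¼ ≈ 0.25000
B(n) = 1 - 8*n/25 (B(n) = ((n + n)/(1 + ¼))/(-5) + n/n = ((2*n)/(5/4))*(-⅕) + 1 = ((2*n)*(⅘))*(-⅕) + 1 = (8*n/5)*(-⅕) + 1 = -8*n/25 + 1 = 1 - 8*n/25)
131*(-87 + B(-1)) = 131*(-87 + (1 - 8/25*(-1))) = 131*(-87 + (1 + 8/25)) = 131*(-87 + 33/25) = 131*(-2142/25) = -280602/25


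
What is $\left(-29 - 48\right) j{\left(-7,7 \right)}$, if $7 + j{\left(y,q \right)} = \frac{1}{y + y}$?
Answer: $\frac{1089}{2} \approx 544.5$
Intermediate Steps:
$j{\left(y,q \right)} = -7 + \frac{1}{2 y}$ ($j{\left(y,q \right)} = -7 + \frac{1}{y + y} = -7 + \frac{1}{2 y}$)
$\left(-29 - 48\right) j{\left(-7,7 \right)} = \left(-29 - 48\right) \left(-7 + \frac{1}{2 \left(-7\right)}\right) = - 77 \left(-7 + \frac{1}{2} \left(- \frac{1}{7}\right)\right) = - 77 \left(-7 - \frac{1}{14}\right) = \left(-77\right) \left(- \frac{99}{14}\right) = \frac{1089}{2}$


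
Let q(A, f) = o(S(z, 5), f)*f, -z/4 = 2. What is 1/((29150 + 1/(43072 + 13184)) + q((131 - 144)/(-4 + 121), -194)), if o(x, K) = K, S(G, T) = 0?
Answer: 56256/3757113217 ≈ 1.4973e-5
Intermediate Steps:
z = -8 (z = -4*2 = -8)
q(A, f) = f² (q(A, f) = f*f = f²)
1/((29150 + 1/(43072 + 13184)) + q((131 - 144)/(-4 + 121), -194)) = 1/((29150 + 1/(43072 + 13184)) + (-194)²) = 1/((29150 + 1/56256) + 37636) = 1/(1639862401/56256 + 37636) = 1/(3757113217/56256) = 56256/3757113217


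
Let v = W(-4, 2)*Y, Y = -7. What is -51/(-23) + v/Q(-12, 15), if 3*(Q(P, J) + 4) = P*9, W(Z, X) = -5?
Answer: 247/184 ≈ 1.3424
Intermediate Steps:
v = 35 (v = -5*(-7) = 35)
Q(P, J) = -4 + 3*P (Q(P, J) = -4 + (P*9)/3 = -4 + (9*P)/3 = -4 + 3*P)
-51/(-23) + v/Q(-12, 15) = -51/(-23) + 35/(-4 + 3*(-12)) = -51*(-1/23) + 35/(-4 - 36) = 51/23 + 35/(-40) = 51/23 + 35*(-1/40) = 51/23 - 7/8 = 247/184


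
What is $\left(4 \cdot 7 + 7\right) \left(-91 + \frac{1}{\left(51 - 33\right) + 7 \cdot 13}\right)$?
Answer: $- \frac{347130}{109} \approx -3184.7$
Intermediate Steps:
$\left(4 \cdot 7 + 7\right) \left(-91 + \frac{1}{\left(51 - 33\right) + 7 \cdot 13}\right) = \left(28 + 7\right) \left(-91 + \frac{1}{\left(51 - 33\right) + 91}\right) = 35 \left(-91 + \frac{1}{18 + 91}\right) = 35 \left(-91 + \frac{1}{109}\right) = 35 \left(- \frac{9918}{109}\right) = - \frac{347130}{109}$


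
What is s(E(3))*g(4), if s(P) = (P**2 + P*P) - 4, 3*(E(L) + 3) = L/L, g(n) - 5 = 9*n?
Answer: 3772/9 ≈ 419.11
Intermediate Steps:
g(n) = 5 + 9*n
E(L) = -8/3 (E(L) = -3 + (L/L)/3 = -3 + (1/3)*1 = -3 + 1/3 = -8/3)
s(P) = -4 + 2*P**2 (s(P) = (P**2 + P**2) - 4 = 2*P**2 - 4 = -4 + 2*P**2)
s(E(3))*g(4) = (-4 + 2*(-8/3)**2)*(5 + 9*4) = (-4 + 2*(64/9))*(5 + 36) = (-4 + 128/9)*41 = (92/9)*41 = 3772/9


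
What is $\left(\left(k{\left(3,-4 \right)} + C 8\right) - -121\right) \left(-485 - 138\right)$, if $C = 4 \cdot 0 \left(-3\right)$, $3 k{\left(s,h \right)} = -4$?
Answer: $- \frac{223657}{3} \approx -74552.0$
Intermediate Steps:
$k{\left(s,h \right)} = - \frac{4}{3}$ ($k{\left(s,h \right)} = \frac{1}{3} \left(-4\right) = - \frac{4}{3}$)
$C = 0$ ($C = 0 \left(-3\right) = 0$)
$\left(\left(k{\left(3,-4 \right)} + C 8\right) - -121\right) \left(-485 - 138\right) = \left(\left(- \frac{4}{3} + 0 \cdot 8\right) - -121\right) \left(-485 - 138\right) = \left(\left(- \frac{4}{3} + 0\right) + 121\right) \left(-623\right) = \left(- \frac{4}{3} + 121\right) \left(-623\right) = \frac{359}{3} \left(-623\right) = - \frac{223657}{3}$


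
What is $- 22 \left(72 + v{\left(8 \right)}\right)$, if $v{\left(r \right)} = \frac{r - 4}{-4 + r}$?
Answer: $-1606$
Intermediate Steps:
$v{\left(r \right)} = 1$ ($v{\left(r \right)} = \frac{-4 + r}{-4 + r} = 1$)
$- 22 \left(72 + v{\left(8 \right)}\right) = - 22 \left(72 + 1\right) = \left(-22\right) 73 = -1606$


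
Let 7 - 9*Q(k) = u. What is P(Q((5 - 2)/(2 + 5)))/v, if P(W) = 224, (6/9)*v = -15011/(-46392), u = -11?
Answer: 6927872/15011 ≈ 461.52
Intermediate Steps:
v = 15011/30928 (v = 3*(-15011/(-46392))/2 = 3*(-15011*(-1/46392))/2 = (3/2)*(15011/46392) = 15011/30928 ≈ 0.48535)
Q(k) = 2 (Q(k) = 7/9 - ⅑*(-11) = 7/9 + 11/9 = 2)
P(Q((5 - 2)/(2 + 5)))/v = 224/(15011/30928) = 224*(30928/15011) = 6927872/15011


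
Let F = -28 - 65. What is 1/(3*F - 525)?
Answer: -1/804 ≈ -0.0012438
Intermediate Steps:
F = -93
1/(3*F - 525) = 1/(3*(-93) - 525) = 1/(-279 - 525) = 1/(-804) = -1/804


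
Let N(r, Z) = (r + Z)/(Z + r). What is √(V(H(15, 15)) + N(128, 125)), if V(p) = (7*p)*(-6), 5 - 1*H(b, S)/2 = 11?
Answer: √505 ≈ 22.472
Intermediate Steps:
H(b, S) = -12 (H(b, S) = 10 - 2*11 = 10 - 22 = -12)
V(p) = -42*p
N(r, Z) = 1 (N(r, Z) = (Z + r)/(Z + r) = 1)
√(V(H(15, 15)) + N(128, 125)) = √(-42*(-12) + 1) = √(504 + 1) = √505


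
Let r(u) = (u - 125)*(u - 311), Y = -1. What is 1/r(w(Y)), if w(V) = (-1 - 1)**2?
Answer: 1/37147 ≈ 2.6920e-5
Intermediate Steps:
w(V) = 4 (w(V) = (-2)**2 = 4)
r(u) = (-311 + u)*(-125 + u) (r(u) = (-125 + u)*(-311 + u) = (-311 + u)*(-125 + u))
1/r(w(Y)) = 1/(38875 + 4**2 - 436*4) = 1/(38875 + 16 - 1744) = 1/37147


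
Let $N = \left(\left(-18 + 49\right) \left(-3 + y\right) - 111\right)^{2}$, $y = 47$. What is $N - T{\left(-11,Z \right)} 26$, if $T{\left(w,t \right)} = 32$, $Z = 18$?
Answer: $1569177$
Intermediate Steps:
$N = 1570009$ ($N = \left(\left(-18 + 49\right) \left(-3 + 47\right) - 111\right)^{2} = \left(31 \cdot 44 - 111\right)^{2} = \left(1364 - 111\right)^{2} = 1253^{2} = 1570009$)
$N - T{\left(-11,Z \right)} 26 = 1570009 - 32 \cdot 26 = 1570009 - 832 = 1569177$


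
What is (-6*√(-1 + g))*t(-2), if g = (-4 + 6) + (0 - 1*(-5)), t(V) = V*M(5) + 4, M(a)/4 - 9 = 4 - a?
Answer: 360*√6 ≈ 881.82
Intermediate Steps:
M(a) = 52 - 4*a (M(a) = 36 + 4*(4 - a) = 36 + (16 - 4*a) = 52 - 4*a)
t(V) = 4 + 32*V (t(V) = V*(52 - 4*5) + 4 = V*(52 - 20) + 4 = V*32 + 4 = 32*V + 4 = 4 + 32*V)
g = 7 (g = 2 + (0 + 5) = 2 + 5 = 7)
(-6*√(-1 + g))*t(-2) = (-6*√(-1 + 7))*(4 + 32*(-2)) = (-6*√6)*(4 - 64) = -6*√6*(-60) = 360*√6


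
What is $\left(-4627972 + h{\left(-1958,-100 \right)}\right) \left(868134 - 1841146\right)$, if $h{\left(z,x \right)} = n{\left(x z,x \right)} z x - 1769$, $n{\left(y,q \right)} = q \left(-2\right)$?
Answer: $-33598356370108$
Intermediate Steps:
$n{\left(y,q \right)} = - 2 q$
$h{\left(z,x \right)} = -1769 - 2 z x^{2}$ ($h{\left(z,x \right)} = - 2 x z x - 1769 = - 2 z x^{2} - 1769 = -1769 - 2 z x^{2}$)
$\left(-4627972 + h{\left(-1958,-100 \right)}\right) \left(868134 - 1841146\right) = \left(-4627972 - \left(1769 - 3916 \left(-100\right)^{2}\right)\right) \left(868134 - 1841146\right) = \left(-4627972 - \left(1769 - 39160000\right)\right) \left(-973012\right) = \left(-4627972 + \left(-1769 + 39160000\right)\right) \left(-973012\right) = \left(-4627972 + 39158231\right) \left(-973012\right) = 34530259 \left(-973012\right) = -33598356370108$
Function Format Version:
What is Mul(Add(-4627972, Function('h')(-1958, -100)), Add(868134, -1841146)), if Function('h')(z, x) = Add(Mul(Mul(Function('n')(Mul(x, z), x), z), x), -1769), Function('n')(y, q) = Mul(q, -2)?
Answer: -33598356370108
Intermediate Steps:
Function('n')(y, q) = Mul(-2, q)
Function('h')(z, x) = Add(-1769, Mul(-2, z, Pow(x, 2))) (Function('h')(z, x) = Add(Mul(Mul(Mul(-2, x), z), x), -1769) = Add(Mul(Mul(-2, x, z), x), -1769) = Add(Mul(-2, z, Pow(x, 2)), -1769) = Add(-1769, Mul(-2, z, Pow(x, 2))))
Mul(Add(-4627972, Function('h')(-1958, -100)), Add(868134, -1841146)) = Mul(Add(-4627972, Add(-1769, Mul(-2, -1958, Pow(-100, 2)))), Add(868134, -1841146)) = Mul(Add(-4627972, Add(-1769, Mul(-2, -1958, 10000))), -973012) = Mul(Add(-4627972, Add(-1769, 39160000)), -973012) = Mul(Add(-4627972, 39158231), -973012) = Mul(34530259, -973012) = -33598356370108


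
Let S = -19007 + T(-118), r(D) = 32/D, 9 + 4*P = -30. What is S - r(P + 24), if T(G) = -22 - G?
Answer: -1078055/57 ≈ -18913.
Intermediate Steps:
P = -39/4 (P = -9/4 + (1/4)*(-30) = -9/4 - 15/2 = -39/4 ≈ -9.7500)
S = -18911 (S = -19007 + (-22 - 1*(-118)) = -19007 + (-22 + 118) = -19007 + 96 = -18911)
S - r(P + 24) = -18911 - 32/(-39/4 + 24) = -18911 - 32/57/4 = -18911 - 32*4/57 = -18911 - 1*128/57 = -18911 - 128/57 = -1078055/57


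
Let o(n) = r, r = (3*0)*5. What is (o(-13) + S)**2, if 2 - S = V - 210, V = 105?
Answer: 11449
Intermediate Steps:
S = 107 (S = 2 - (105 - 210) = 2 - 1*(-105) = 2 + 105 = 107)
r = 0 (r = 0*5 = 0)
o(n) = 0
(o(-13) + S)**2 = (0 + 107)**2 = 107**2 = 11449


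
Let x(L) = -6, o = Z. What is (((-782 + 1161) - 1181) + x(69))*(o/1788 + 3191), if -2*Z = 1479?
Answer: -384121079/149 ≈ -2.5780e+6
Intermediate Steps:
Z = -1479/2 (Z = -½*1479 = -1479/2 ≈ -739.50)
o = -1479/2 ≈ -739.50
(((-782 + 1161) - 1181) + x(69))*(o/1788 + 3191) = (((-782 + 1161) - 1181) - 6)*(-1479/2/1788 + 3191) = ((379 - 1181) - 6)*(-1479/2*1/1788 + 3191) = (-802 - 6)*(-493/1192 + 3191) = -808*3803179/1192 = -384121079/149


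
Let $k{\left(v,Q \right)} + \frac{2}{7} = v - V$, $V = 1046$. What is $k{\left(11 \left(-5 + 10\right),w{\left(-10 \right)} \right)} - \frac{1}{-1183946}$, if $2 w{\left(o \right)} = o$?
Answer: $- \frac{8215401287}{8287622} \approx -991.29$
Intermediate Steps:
$w{\left(o \right)} = \frac{o}{2}$
$k{\left(v,Q \right)} = - \frac{7324}{7} + v$ ($k{\left(v,Q \right)} = - \frac{2}{7} + \left(v - 1046\right) = - \frac{2}{7} + \left(-1046 + v\right) = - \frac{7324}{7} + v$)
$k{\left(11 \left(-5 + 10\right),w{\left(-10 \right)} \right)} - \frac{1}{-1183946} = \left(- \frac{7324}{7} + 11 \left(-5 + 10\right)\right) - \frac{1}{-1183946} = \left(- \frac{7324}{7} + 11 \cdot 5\right) - - \frac{1}{1183946} = \left(- \frac{7324}{7} + 55\right) + \frac{1}{1183946} = - \frac{6939}{7} + \frac{1}{1183946} = - \frac{8215401287}{8287622}$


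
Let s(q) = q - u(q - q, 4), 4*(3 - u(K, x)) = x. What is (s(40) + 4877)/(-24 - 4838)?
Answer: -4915/4862 ≈ -1.0109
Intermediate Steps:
u(K, x) = 3 - x/4
s(q) = -2 + q (s(q) = q - (3 - ¼*4) = q - (3 - 1) = q - 1*2 = q - 2 = -2 + q)
(s(40) + 4877)/(-24 - 4838) = ((-2 + 40) + 4877)/(-24 - 4838) = (38 + 4877)/(-4862) = 4915*(-1/4862) = -4915/4862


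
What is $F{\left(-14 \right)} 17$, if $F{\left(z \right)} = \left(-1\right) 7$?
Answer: $-119$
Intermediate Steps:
$F{\left(z \right)} = -7$
$F{\left(-14 \right)} 17 = \left(-7\right) 17 = -119$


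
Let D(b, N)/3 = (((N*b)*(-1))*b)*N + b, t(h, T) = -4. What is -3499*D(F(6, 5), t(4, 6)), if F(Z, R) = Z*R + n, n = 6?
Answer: 217287900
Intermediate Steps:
F(Z, R) = 6 + R*Z (F(Z, R) = Z*R + 6 = R*Z + 6 = 6 + R*Z)
D(b, N) = 3*b - 3*N**2*b**2 (D(b, N) = 3*((((N*b)*(-1))*b)*N + b) = 3*(((-N*b)*b)*N + b) = 3*((-N*b**2)*N + b) = 3*(-N**2*b**2 + b) = 3*(b - N**2*b**2) = 3*b - 3*N**2*b**2)
-3499*D(F(6, 5), t(4, 6)) = -10497*(6 + 5*6)*(1 - 1*(6 + 5*6)*(-4)**2) = -10497*(6 + 30)*(1 - 1*(6 + 30)*16) = -10497*36*(1 - 1*36*16) = -10497*36*(1 - 576) = -10497*36*(-575) = -3499*(-62100) = 217287900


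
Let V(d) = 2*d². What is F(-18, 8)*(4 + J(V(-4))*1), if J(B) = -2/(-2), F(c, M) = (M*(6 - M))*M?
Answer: -640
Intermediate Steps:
F(c, M) = M²*(6 - M)
J(B) = 1 (J(B) = -2*(-½) = 1)
F(-18, 8)*(4 + J(V(-4))*1) = (8²*(6 - 1*8))*(4 + 1*1) = (64*(6 - 8))*(4 + 1) = (64*(-2))*5 = -128*5 = -640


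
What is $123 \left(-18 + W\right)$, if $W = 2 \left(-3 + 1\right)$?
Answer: $-2706$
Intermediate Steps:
$W = -4$ ($W = 2 \left(-2\right) = -4$)
$123 \left(-18 + W\right) = 123 \left(-18 - 4\right) = 123 \left(-22\right) = -2706$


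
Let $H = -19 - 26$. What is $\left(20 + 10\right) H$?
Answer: $-1350$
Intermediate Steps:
$H = -45$
$\left(20 + 10\right) H = \left(20 + 10\right) \left(-45\right) = 30 \left(-45\right) = -1350$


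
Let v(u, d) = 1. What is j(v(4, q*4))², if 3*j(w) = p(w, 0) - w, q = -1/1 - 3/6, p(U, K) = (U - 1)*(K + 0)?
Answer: ⅑ ≈ 0.11111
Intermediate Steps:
p(U, K) = K*(-1 + U) (p(U, K) = (-1 + U)*K = K*(-1 + U))
q = -3/2 (q = -1*1 - 3*⅙ = -1 - ½ = -3/2 ≈ -1.5000)
j(w) = -w/3 (j(w) = (0*(-1 + w) - w)/3 = (0 - w)/3 = (-w)/3 = -w/3)
j(v(4, q*4))² = (-⅓*1)² = (-⅓)² = ⅑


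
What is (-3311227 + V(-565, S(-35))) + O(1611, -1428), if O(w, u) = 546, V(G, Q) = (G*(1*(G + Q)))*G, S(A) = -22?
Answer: -190695756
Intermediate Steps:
V(G, Q) = G²*(G + Q) (V(G, Q) = (G*(G + Q))*G = G²*(G + Q))
(-3311227 + V(-565, S(-35))) + O(1611, -1428) = (-3311227 + (-565)²*(-565 - 22)) + 546 = (-3311227 + 319225*(-587)) + 546 = (-3311227 - 187385075) + 546 = -190696302 + 546 = -190695756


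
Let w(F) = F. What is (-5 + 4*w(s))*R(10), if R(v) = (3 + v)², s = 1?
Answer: -169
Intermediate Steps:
(-5 + 4*w(s))*R(10) = (-5 + 4*1)*(3 + 10)² = (-5 + 4)*13² = -1*169 = -169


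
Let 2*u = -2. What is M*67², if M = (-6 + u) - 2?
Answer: -40401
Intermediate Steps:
u = -1 (u = (½)*(-2) = -1)
M = -9 (M = (-6 - 1) - 2 = -7 - 2 = -9)
M*67² = -9*67² = -9*4489 = -40401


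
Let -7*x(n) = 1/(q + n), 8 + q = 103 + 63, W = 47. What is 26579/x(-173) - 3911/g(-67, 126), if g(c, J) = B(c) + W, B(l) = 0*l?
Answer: 131163454/47 ≈ 2.7907e+6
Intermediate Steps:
q = 158 (q = -8 + (103 + 63) = -8 + 166 = 158)
B(l) = 0
x(n) = -1/(7*(158 + n))
g(c, J) = 47 (g(c, J) = 0 + 47 = 47)
26579/x(-173) - 3911/g(-67, 126) = 26579/((-1/(1106 + 7*(-173)))) - 3911/47 = 26579/((-1/(1106 - 1211))) - 3911*1/47 = 26579/((-1/(-105))) - 3911/47 = 26579/((-1*(-1/105))) - 3911/47 = 26579/(1/105) - 3911/47 = 26579*105 - 3911/47 = 2790795 - 3911/47 = 131163454/47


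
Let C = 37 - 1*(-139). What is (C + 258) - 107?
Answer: 327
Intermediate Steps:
C = 176 (C = 37 + 139 = 176)
(C + 258) - 107 = (176 + 258) - 107 = 434 - 107 = 327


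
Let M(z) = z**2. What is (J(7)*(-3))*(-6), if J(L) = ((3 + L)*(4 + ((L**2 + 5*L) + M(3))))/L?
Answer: 17460/7 ≈ 2494.3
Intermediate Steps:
J(L) = (3 + L)*(13 + L**2 + 5*L)/L (J(L) = ((3 + L)*(4 + ((L**2 + 5*L) + 3**2)))/L = ((3 + L)*(4 + ((L**2 + 5*L) + 9)))/L = ((3 + L)*(4 + (9 + L**2 + 5*L)))/L = ((3 + L)*(13 + L**2 + 5*L))/L = (3 + L)*(13 + L**2 + 5*L)/L)
(J(7)*(-3))*(-6) = ((28 + 7**2 + 8*7 + 39/7)*(-3))*(-6) = ((28 + 49 + 56 + 39*(1/7))*(-3))*(-6) = ((28 + 49 + 56 + 39/7)*(-3))*(-6) = ((970/7)*(-3))*(-6) = -2910/7*(-6) = 17460/7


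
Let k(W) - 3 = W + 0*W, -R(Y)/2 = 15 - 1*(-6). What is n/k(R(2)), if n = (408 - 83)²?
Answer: -8125/3 ≈ -2708.3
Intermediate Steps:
n = 105625 (n = 325² = 105625)
R(Y) = -42 (R(Y) = -2*(15 - 1*(-6)) = -2*(15 + 6) = -2*21 = -42)
k(W) = 3 + W (k(W) = 3 + (W + 0*W) = 3 + (W + 0) = 3 + W)
n/k(R(2)) = 105625/(3 - 42) = 105625/(-39) = 105625*(-1/39) = -8125/3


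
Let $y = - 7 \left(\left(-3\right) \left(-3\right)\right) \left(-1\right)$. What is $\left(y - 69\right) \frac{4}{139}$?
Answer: $- \frac{24}{139} \approx -0.17266$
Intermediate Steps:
$y = 63$ ($y = \left(-7\right) 9 \left(-1\right) = \left(-63\right) \left(-1\right) = 63$)
$\left(y - 69\right) \frac{4}{139} = \left(63 - 69\right) \frac{4}{139} = \left(63 - 69\right) 4 \cdot \frac{1}{139} = \left(-6\right) \frac{4}{139} = - \frac{24}{139}$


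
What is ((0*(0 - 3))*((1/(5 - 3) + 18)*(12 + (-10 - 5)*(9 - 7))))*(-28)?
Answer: 0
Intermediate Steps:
((0*(0 - 3))*((1/(5 - 3) + 18)*(12 + (-10 - 5)*(9 - 7))))*(-28) = ((0*(-3))*((1/2 + 18)*(12 - 15*2)))*(-28) = (0*((1/2 + 18)*(12 - 30)))*(-28) = (0*((37/2)*(-18)))*(-28) = (0*(-333))*(-28) = 0*(-28) = 0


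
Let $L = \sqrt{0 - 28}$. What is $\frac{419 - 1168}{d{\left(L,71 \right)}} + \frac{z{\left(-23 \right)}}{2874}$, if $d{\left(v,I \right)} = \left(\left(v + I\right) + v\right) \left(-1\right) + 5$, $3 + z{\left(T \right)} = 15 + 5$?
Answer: $\frac{17768659}{1605129} - \frac{749 i \sqrt{7}}{1117} \approx 11.07 - 1.7741 i$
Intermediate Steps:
$z{\left(T \right)} = 17$ ($z{\left(T \right)} = -3 + \left(15 + 5\right) = -3 + 20 = 17$)
$L = 2 i \sqrt{7}$ ($L = \sqrt{-28} = 2 i \sqrt{7} \approx 5.2915 i$)
$d{\left(v,I \right)} = 5 - I - 2 v$ ($d{\left(v,I \right)} = \left(\left(I + v\right) + v\right) \left(-1\right) + 5 = \left(I + 2 v\right) \left(-1\right) + 5 = \left(- I - 2 v\right) + 5 = 5 - I - 2 v$)
$\frac{419 - 1168}{d{\left(L,71 \right)}} + \frac{z{\left(-23 \right)}}{2874} = \frac{419 - 1168}{5 - 71 - 2 \cdot 2 i \sqrt{7}} + \frac{17}{2874} = - \frac{749}{5 - 71 - 4 i \sqrt{7}} + 17 \cdot \frac{1}{2874} = - \frac{749}{-66 - 4 i \sqrt{7}} + \frac{17}{2874} = \frac{17}{2874} - \frac{749}{-66 - 4 i \sqrt{7}}$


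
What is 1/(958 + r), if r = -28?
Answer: 1/930 ≈ 0.0010753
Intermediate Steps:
1/(958 + r) = 1/(958 - 28) = 1/930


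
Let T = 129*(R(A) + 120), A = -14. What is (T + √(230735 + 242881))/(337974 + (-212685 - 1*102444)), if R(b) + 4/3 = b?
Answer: 13502/22845 + 4*√3289/7615 ≈ 0.62115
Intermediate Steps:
R(b) = -4/3 + b
T = 13502 (T = 129*((-4/3 - 14) + 120) = 129*(-46/3 + 120) = 129*(314/3) = 13502)
(T + √(230735 + 242881))/(337974 + (-212685 - 1*102444)) = (13502 + √(230735 + 242881))/(337974 + (-212685 - 1*102444)) = (13502 + √473616)/(337974 + (-212685 - 102444)) = (13502 + 12*√3289)/(337974 - 315129) = (13502 + 12*√3289)/22845 = (13502 + 12*√3289)*(1/22845) = 13502/22845 + 4*√3289/7615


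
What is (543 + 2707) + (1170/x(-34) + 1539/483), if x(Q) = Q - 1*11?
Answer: 519577/161 ≈ 3227.2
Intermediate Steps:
x(Q) = -11 + Q (x(Q) = Q - 11 = -11 + Q)
(543 + 2707) + (1170/x(-34) + 1539/483) = (543 + 2707) + (1170/(-11 - 34) + 1539/483) = 3250 + (1170/(-45) + 1539*(1/483)) = 3250 + (1170*(-1/45) + 513/161) = 3250 + (-26 + 513/161) = 3250 - 3673/161 = 519577/161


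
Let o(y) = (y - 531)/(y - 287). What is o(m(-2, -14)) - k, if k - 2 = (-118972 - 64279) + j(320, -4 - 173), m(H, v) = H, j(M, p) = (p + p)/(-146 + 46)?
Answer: 2647923547/14450 ≈ 1.8325e+5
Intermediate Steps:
j(M, p) = -p/50 (j(M, p) = (2*p)/(-100) = (2*p)*(-1/100) = -p/50)
o(y) = (-531 + y)/(-287 + y)
k = -9162273/50 (k = 2 + ((-118972 - 64279) - (-4 - 173)/50) = 2 + (-183251 - 1/50*(-177)) = 2 + (-183251 + 177/50) = 2 - 9162373/50 = -9162273/50 ≈ -1.8325e+5)
o(m(-2, -14)) - k = (-531 - 2)/(-287 - 2) - 1*(-9162273/50) = -533/(-289) + 9162273/50 = -1/289*(-533) + 9162273/50 = 533/289 + 9162273/50 = 2647923547/14450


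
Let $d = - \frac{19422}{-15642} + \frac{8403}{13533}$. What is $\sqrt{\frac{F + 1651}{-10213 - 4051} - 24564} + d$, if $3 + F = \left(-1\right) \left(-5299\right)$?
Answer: $\frac{7301438}{3920059} + \frac{i \sqrt{1249483048138}}{7132} \approx 1.8626 + 156.73 i$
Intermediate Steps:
$F = 5296$ ($F = -3 - -5299 = -3 + 5299 = 5296$)
$d = \frac{7301438}{3920059}$ ($d = \left(-19422\right) \left(- \frac{1}{15642}\right) + 8403 \cdot \frac{1}{13533} = \frac{1079}{869} + \frac{2801}{4511} = \frac{7301438}{3920059} \approx 1.8626$)
$\sqrt{\frac{F + 1651}{-10213 - 4051} - 24564} + d = \sqrt{\frac{5296 + 1651}{-10213 - 4051} - 24564} + \frac{7301438}{3920059} = \sqrt{\frac{6947}{-14264} - 24564} + \frac{7301438}{3920059} = \sqrt{6947 \left(- \frac{1}{14264}\right) - 24564} + \frac{7301438}{3920059} = \sqrt{- \frac{6947}{14264} - 24564} + \frac{7301438}{3920059} = \sqrt{- \frac{350387843}{14264}} + \frac{7301438}{3920059} = \frac{i \sqrt{1249483048138}}{7132} + \frac{7301438}{3920059} = \frac{7301438}{3920059} + \frac{i \sqrt{1249483048138}}{7132}$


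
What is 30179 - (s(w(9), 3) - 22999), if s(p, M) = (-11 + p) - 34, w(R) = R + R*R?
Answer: 53133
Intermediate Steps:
w(R) = R + R²
s(p, M) = -45 + p
30179 - (s(w(9), 3) - 22999) = 30179 - ((-45 + 9*(1 + 9)) - 22999) = 30179 - ((-45 + 9*10) - 22999) = 30179 - ((-45 + 90) - 22999) = 30179 - (45 - 22999) = 30179 - 1*(-22954) = 30179 + 22954 = 53133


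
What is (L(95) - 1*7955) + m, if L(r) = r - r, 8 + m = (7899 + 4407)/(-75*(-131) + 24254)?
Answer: -271358771/34079 ≈ -7962.6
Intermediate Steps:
m = -260326/34079 (m = -8 + (7899 + 4407)/(-75*(-131) + 24254) = -8 + 12306/(9825 + 24254) = -8 + 12306/34079 = -260326/34079 ≈ -7.6389)
L(r) = 0
(L(95) - 1*7955) + m = (0 - 1*7955) - 260326/34079 = (0 - 7955) - 260326/34079 = -7955 - 260326/34079 = -271358771/34079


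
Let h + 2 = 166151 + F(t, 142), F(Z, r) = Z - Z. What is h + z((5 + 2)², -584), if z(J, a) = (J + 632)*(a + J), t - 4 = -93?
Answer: -198186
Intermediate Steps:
t = -89 (t = 4 - 93 = -89)
F(Z, r) = 0
h = 166149 (h = -2 + (166151 + 0) = -2 + 166151 = 166149)
z(J, a) = (632 + J)*(J + a)
h + z((5 + 2)², -584) = 166149 + (((5 + 2)²)² + 632*(5 + 2)² + 632*(-584) + (5 + 2)²*(-584)) = 166149 + ((7²)² + 632*7² - 369088 + 7²*(-584)) = 166149 + (49² + 632*49 - 369088 + 49*(-584)) = 166149 + (2401 + 30968 - 369088 - 28616) = 166149 - 364335 = -198186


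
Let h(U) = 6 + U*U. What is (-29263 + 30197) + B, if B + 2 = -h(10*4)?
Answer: -674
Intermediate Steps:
h(U) = 6 + U**2
B = -1608 (B = -2 - (6 + (10*4)**2) = -2 - (6 + 40**2) = -2 - (6 + 1600) = -2 - 1*1606 = -2 - 1606 = -1608)
(-29263 + 30197) + B = (-29263 + 30197) - 1608 = 934 - 1608 = -674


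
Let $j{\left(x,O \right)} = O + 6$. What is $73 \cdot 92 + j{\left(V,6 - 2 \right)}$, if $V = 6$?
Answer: $6726$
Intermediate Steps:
$j{\left(x,O \right)} = 6 + O$
$73 \cdot 92 + j{\left(V,6 - 2 \right)} = 73 \cdot 92 + \left(6 + \left(6 - 2\right)\right) = 6716 + \left(6 + 4\right) = 6716 + 10 = 6726$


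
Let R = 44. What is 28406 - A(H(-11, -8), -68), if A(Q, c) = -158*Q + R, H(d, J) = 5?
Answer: 29152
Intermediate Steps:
A(Q, c) = 44 - 158*Q (A(Q, c) = -158*Q + 44 = 44 - 158*Q)
28406 - A(H(-11, -8), -68) = 28406 - (44 - 158*5) = 28406 - (44 - 790) = 28406 - 1*(-746) = 28406 + 746 = 29152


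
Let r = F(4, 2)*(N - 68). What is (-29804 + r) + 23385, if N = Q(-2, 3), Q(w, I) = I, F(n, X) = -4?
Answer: -6159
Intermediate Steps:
N = 3
r = 260 (r = -4*(3 - 68) = -4*(-65) = 260)
(-29804 + r) + 23385 = (-29804 + 260) + 23385 = -29544 + 23385 = -6159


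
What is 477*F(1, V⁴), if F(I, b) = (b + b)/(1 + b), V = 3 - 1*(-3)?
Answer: 1236384/1297 ≈ 953.26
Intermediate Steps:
V = 6 (V = 3 + 3 = 6)
F(I, b) = 2*b/(1 + b) (F(I, b) = (2*b)/(1 + b) = 2*b/(1 + b))
477*F(1, V⁴) = 477*(2*6⁴/(1 + 6⁴)) = 477*(2*1296/(1 + 1296)) = 477*(2*1296/1297) = 477*(2*1296*(1/1297)) = 477*(2592/1297) = 1236384/1297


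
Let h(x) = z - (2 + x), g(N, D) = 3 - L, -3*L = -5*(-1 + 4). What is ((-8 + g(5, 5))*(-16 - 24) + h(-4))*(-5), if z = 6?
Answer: -2040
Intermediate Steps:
L = 5 (L = -(-5)*(-1 + 4)/3 = -(-5)*3/3 = -⅓*(-15) = 5)
g(N, D) = -2 (g(N, D) = 3 - 1*5 = 3 - 5 = -2)
h(x) = 4 - x (h(x) = 6 - (2 + x) = 6 + (-2 - x) = 4 - x)
((-8 + g(5, 5))*(-16 - 24) + h(-4))*(-5) = ((-8 - 2)*(-16 - 24) + (4 - 1*(-4)))*(-5) = (-10*(-40) + (4 + 4))*(-5) = (400 + 8)*(-5) = 408*(-5) = -2040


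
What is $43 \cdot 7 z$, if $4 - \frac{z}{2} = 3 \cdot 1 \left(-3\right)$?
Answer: $7826$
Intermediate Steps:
$z = 26$ ($z = 8 - 2 \cdot 3 \cdot 1 \left(-3\right) = 8 - 2 \cdot 3 \left(-3\right) = 8 - -18 = 8 + 18 = 26$)
$43 \cdot 7 z = 43 \cdot 7 \cdot 26 = 301 \cdot 26 = 7826$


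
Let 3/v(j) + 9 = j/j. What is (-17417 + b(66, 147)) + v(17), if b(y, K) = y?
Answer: -138811/8 ≈ -17351.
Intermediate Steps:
v(j) = -3/8 (v(j) = 3/(-9 + j/j) = 3/(-9 + 1) = 3/(-8) = 3*(-⅛) = -3/8)
(-17417 + b(66, 147)) + v(17) = (-17417 + 66) - 3/8 = -17351 - 3/8 = -138811/8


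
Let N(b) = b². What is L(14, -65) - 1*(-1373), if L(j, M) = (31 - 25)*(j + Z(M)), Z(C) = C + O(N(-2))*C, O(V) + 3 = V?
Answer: 677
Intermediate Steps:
O(V) = -3 + V
Z(C) = 2*C (Z(C) = C + (-3 + (-2)²)*C = C + (-3 + 4)*C = C + 1*C = C + C = 2*C)
L(j, M) = 6*j + 12*M (L(j, M) = (31 - 25)*(j + 2*M) = 6*(j + 2*M) = 6*j + 12*M)
L(14, -65) - 1*(-1373) = (6*14 + 12*(-65)) - 1*(-1373) = (84 - 780) + 1373 = -696 + 1373 = 677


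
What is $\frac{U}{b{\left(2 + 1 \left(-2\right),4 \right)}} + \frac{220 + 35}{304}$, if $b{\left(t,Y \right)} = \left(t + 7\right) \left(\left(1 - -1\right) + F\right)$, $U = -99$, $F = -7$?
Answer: $\frac{39021}{10640} \approx 3.6674$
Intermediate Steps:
$b{\left(t,Y \right)} = -35 - 5 t$ ($b{\left(t,Y \right)} = \left(t + 7\right) \left(\left(1 - -1\right) - 7\right) = \left(7 + t\right) \left(\left(1 + 1\right) - 7\right) = \left(7 + t\right) \left(2 - 7\right) = \left(7 + t\right) \left(-5\right) = -35 - 5 t$)
$\frac{U}{b{\left(2 + 1 \left(-2\right),4 \right)}} + \frac{220 + 35}{304} = - \frac{99}{-35 - 5 \left(2 + 1 \left(-2\right)\right)} + \frac{220 + 35}{304} = - \frac{99}{-35 - 5 \left(2 - 2\right)} + 255 \cdot \frac{1}{304} = - \frac{99}{-35 - 0} + \frac{255}{304} = - \frac{99}{-35 + 0} + \frac{255}{304} = - \frac{99}{-35} + \frac{255}{304} = \left(-99\right) \left(- \frac{1}{35}\right) + \frac{255}{304} = \frac{99}{35} + \frac{255}{304} = \frac{39021}{10640}$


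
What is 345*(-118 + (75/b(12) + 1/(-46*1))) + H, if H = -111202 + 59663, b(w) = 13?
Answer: -2346919/26 ≈ -90266.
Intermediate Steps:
H = -51539
345*(-118 + (75/b(12) + 1/(-46*1))) + H = 345*(-118 + (75/13 + 1/(-46*1))) - 51539 = 345*(-118 + (75*(1/13) - 1/46*1)) - 51539 = 345*(-118 + (75/13 - 1/46)) - 51539 = 345*(-118 + 3437/598) - 51539 = 345*(-67127/598) - 51539 = -1006905/26 - 51539 = -2346919/26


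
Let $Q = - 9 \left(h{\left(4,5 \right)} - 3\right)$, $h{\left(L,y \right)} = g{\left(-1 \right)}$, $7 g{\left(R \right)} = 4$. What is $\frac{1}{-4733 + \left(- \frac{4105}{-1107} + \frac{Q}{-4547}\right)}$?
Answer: $- \frac{35234703}{166635360625} \approx -0.00021145$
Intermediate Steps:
$g{\left(R \right)} = \frac{4}{7}$ ($g{\left(R \right)} = \frac{1}{7} \cdot 4 = \frac{4}{7}$)
$h{\left(L,y \right)} = \frac{4}{7}$
$Q = \frac{153}{7}$ ($Q = - 9 \left(\frac{4}{7} - 3\right) = \left(-9\right) \left(- \frac{17}{7}\right) = \frac{153}{7} \approx 21.857$)
$\frac{1}{-4733 + \left(- \frac{4105}{-1107} + \frac{Q}{-4547}\right)} = \frac{1}{-4733 + \left(- \frac{4105}{-1107} + \frac{153}{7 \left(-4547\right)}\right)} = \frac{1}{-4733 + \left(\left(-4105\right) \left(- \frac{1}{1107}\right) + \frac{153}{7} \left(- \frac{1}{4547}\right)\right)} = \frac{1}{-4733 + \left(\frac{4105}{1107} - \frac{153}{31829}\right)} = \frac{1}{-4733 + \frac{130488674}{35234703}} = \frac{1}{- \frac{166635360625}{35234703}} = - \frac{35234703}{166635360625}$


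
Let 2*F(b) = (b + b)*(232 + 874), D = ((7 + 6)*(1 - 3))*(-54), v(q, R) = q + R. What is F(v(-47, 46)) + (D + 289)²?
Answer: 2865143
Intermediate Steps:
v(q, R) = R + q
D = 1404 (D = (13*(-2))*(-54) = -26*(-54) = 1404)
F(b) = 1106*b (F(b) = ((b + b)*(232 + 874))/2 = ((2*b)*1106)/2 = (2212*b)/2 = 1106*b)
F(v(-47, 46)) + (D + 289)² = 1106*(46 - 47) + (1404 + 289)² = 1106*(-1) + 1693² = -1106 + 2866249 = 2865143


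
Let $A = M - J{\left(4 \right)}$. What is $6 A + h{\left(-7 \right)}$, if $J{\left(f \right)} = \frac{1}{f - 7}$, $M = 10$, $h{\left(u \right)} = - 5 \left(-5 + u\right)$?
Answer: $122$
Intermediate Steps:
$h{\left(u \right)} = 25 - 5 u$
$J{\left(f \right)} = \frac{1}{-7 + f}$
$A = \frac{31}{3}$ ($A = 10 - \frac{1}{-7 + 4} = 10 - \frac{1}{-3} = 10 - - \frac{1}{3} = 10 + \frac{1}{3} = \frac{31}{3} \approx 10.333$)
$6 A + h{\left(-7 \right)} = 6 \cdot \frac{31}{3} + \left(25 - -35\right) = 62 + \left(25 + 35\right) = 62 + 60 = 122$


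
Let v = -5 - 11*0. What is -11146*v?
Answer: 55730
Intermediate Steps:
v = -5 (v = -5 + 0 = -5)
-11146*v = -11146*(-5) = 55730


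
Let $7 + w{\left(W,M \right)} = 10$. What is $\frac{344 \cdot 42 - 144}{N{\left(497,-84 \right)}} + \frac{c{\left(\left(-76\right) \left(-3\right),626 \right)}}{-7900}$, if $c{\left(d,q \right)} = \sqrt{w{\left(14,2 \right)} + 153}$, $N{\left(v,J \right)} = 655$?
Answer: $\frac{14304}{655} - \frac{\sqrt{39}}{3950} \approx 21.837$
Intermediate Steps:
$w{\left(W,M \right)} = 3$ ($w{\left(W,M \right)} = -7 + 10 = 3$)
$c{\left(d,q \right)} = 2 \sqrt{39}$ ($c{\left(d,q \right)} = \sqrt{3 + 153} = \sqrt{156} = 2 \sqrt{39}$)
$\frac{344 \cdot 42 - 144}{N{\left(497,-84 \right)}} + \frac{c{\left(\left(-76\right) \left(-3\right),626 \right)}}{-7900} = \frac{344 \cdot 42 - 144}{655} + \frac{2 \sqrt{39}}{-7900} = \left(14448 - 144\right) \frac{1}{655} + 2 \sqrt{39} \left(- \frac{1}{7900}\right) = 14304 \cdot \frac{1}{655} - \frac{\sqrt{39}}{3950} = \frac{14304}{655} - \frac{\sqrt{39}}{3950}$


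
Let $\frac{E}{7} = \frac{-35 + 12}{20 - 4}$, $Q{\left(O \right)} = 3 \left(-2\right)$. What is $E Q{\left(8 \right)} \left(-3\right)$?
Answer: $- \frac{1449}{8} \approx -181.13$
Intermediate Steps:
$Q{\left(O \right)} = -6$
$E = - \frac{161}{16}$ ($E = 7 \frac{-35 + 12}{20 - 4} = 7 \left(- \frac{23}{16}\right) = - \frac{161}{16} \approx -10.063$)
$E Q{\left(8 \right)} \left(-3\right) = \left(- \frac{161}{16}\right) \left(-6\right) \left(-3\right) = \frac{483}{8} \left(-3\right) = - \frac{1449}{8}$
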